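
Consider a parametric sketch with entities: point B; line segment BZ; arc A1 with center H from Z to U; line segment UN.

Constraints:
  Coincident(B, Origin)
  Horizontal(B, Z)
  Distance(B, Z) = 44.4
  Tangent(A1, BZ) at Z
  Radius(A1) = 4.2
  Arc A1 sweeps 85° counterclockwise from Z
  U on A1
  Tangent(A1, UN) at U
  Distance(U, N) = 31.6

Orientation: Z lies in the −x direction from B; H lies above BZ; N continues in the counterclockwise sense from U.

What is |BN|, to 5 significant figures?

51.483

B is at the origin; BZ is horizontal with |BZ| = 44.4 and Z on the −x side, so Z = (-44.400, 0.0000). Tangency of A1 to BZ means the radius HZ is perpendicular to BZ, so H = Z + (0, 4.2) = (-44.400, 4.2000). On A1, Z sits at bearing -90° from H; an 85° counterclockwise sweep puts U at bearing -5°, so U = H + 4.2·(cos -5°, sin -5°) = (-40.216, 3.8339). The tangent condition forces HU to be normal to UN, so UN runs along (−sin -5°, cos -5°); with |UN| = 31.6, N = (-37.462, 35.314). Then |BN| = |N − B| = 51.483.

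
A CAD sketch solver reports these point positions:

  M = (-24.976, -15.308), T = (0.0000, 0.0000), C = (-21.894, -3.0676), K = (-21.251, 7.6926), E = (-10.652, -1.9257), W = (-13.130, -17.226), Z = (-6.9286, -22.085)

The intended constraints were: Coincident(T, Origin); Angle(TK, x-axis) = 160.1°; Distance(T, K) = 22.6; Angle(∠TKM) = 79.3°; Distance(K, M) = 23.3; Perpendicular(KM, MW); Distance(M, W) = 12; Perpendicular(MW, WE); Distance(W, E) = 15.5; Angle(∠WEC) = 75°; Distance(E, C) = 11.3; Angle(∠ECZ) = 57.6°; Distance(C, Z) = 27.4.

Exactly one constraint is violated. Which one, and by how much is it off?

Distance(C, Z) = 27.4 — off by 3.20.

T = (0.00, 0.00) ✓; TK at 160.1° ✓; |TK| = 22.60 ✓; ∠TKM = 79.30° ✓; |KM| = 23.30 ✓; ∠(KM, MW) = 90.00° ✓; |MW| = 12.00 ✓; ∠(MW, WE) = 90.00° ✓; |WE| = 15.50 ✓; ∠WEC = 75.00° ✓; |EC| = 11.30 ✓; ∠ECZ = 57.60° ✓; |CZ| = 24.20 ✗.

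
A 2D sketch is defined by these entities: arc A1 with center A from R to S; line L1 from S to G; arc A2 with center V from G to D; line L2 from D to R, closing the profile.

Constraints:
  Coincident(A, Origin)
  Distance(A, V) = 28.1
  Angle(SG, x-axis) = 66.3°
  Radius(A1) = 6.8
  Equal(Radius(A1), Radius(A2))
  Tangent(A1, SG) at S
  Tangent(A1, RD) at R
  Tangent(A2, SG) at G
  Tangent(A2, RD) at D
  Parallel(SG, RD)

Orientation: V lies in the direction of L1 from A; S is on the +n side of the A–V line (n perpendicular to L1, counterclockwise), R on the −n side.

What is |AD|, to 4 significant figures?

28.91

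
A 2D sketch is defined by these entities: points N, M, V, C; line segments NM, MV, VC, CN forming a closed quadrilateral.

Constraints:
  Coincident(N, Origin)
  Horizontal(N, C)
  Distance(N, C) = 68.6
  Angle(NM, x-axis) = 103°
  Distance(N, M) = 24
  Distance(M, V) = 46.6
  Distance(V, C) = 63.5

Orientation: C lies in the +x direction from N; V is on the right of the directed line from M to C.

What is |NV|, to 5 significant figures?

22.758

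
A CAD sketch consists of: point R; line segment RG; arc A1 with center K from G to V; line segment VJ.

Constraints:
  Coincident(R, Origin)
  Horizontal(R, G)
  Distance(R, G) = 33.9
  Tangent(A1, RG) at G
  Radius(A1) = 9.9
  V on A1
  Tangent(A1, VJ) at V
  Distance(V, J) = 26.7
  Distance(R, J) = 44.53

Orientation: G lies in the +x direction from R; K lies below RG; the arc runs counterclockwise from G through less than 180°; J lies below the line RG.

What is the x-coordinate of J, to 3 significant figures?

24.9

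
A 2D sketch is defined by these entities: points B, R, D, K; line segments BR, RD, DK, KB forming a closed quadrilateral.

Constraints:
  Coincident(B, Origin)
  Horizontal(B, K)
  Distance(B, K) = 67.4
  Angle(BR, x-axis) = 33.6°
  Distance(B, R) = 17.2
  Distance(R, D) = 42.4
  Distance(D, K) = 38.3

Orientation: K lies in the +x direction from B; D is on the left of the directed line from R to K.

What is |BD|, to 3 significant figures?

59.6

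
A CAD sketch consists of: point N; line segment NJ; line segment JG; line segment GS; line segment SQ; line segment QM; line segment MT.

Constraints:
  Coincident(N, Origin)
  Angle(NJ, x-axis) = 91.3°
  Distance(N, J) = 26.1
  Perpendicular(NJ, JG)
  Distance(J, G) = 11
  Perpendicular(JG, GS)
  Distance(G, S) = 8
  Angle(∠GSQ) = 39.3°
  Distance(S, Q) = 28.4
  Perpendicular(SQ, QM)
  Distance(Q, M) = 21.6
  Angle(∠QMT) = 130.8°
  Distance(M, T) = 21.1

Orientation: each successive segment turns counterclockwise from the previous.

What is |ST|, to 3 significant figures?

37.5

SQ ⟂ QM, so QM runs at 142°; with |QM| = 21.6, M = (-10.9, 53.5). ∠QMT = 130.8° gives MT at -169° from the x-axis; with |MT| = 21.1, T = (-31.6, 49.4). Then |ST| = |T − S| = 37.5.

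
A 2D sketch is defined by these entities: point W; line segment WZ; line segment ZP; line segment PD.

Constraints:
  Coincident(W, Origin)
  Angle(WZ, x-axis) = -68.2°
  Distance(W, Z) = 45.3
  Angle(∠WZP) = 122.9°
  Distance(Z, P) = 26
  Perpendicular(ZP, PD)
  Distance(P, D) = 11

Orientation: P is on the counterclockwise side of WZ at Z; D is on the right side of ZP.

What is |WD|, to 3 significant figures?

70.5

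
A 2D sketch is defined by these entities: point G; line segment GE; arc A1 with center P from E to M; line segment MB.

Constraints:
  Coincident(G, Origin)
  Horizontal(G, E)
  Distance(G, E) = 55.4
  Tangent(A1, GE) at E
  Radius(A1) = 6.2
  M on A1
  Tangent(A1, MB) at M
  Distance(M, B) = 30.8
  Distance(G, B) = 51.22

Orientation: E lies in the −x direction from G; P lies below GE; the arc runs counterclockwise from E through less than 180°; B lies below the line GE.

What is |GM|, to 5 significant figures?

60.858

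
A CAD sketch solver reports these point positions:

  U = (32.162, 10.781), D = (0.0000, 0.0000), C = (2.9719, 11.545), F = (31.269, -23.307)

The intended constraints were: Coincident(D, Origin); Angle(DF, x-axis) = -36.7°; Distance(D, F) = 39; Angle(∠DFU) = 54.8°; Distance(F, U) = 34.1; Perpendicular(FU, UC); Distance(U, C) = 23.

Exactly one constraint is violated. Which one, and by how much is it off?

Distance(U, C) = 23 — off by 6.20.

D = (0.00, 0.00) ✓; DF at -36.70° ✓; |DF| = 39.00 ✓; ∠DFU = 54.80° ✓; |FU| = 34.10 ✓; ∠(FU, UC) = 90.00° ✓; |UC| = 29.20 ✗.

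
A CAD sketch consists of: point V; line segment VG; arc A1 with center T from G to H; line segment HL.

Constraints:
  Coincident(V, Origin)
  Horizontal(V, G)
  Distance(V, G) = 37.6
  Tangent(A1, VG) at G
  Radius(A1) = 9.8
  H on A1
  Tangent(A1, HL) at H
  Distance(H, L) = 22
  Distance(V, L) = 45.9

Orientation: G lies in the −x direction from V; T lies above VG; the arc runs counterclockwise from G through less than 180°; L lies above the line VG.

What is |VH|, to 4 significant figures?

30.22

Checks: V.y = 0.00, G.y = 0.00 ✓; |TH| = 9.800 ✓; ∠(TH, HL) = 90.00° ✓; |HL| = 22.00 ✓; |VL| = 45.90 ✓.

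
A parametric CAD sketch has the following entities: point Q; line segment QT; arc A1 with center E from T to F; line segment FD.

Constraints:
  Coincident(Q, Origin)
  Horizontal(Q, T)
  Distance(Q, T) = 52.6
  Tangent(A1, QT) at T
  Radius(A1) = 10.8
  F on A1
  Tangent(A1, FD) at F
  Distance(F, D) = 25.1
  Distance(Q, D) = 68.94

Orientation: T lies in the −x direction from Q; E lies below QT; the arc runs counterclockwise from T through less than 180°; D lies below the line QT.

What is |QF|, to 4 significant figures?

64.50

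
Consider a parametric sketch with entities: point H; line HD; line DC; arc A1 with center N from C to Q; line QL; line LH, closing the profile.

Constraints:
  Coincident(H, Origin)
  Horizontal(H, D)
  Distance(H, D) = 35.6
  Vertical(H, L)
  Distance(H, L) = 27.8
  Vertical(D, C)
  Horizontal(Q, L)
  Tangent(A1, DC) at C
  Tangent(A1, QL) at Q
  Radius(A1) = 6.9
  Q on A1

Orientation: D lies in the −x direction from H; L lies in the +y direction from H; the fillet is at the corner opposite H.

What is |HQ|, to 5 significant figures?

39.957

H is at the origin; HD is horizontal with |HD| = 35.6 and D on the −x side, so D = (-35.600, 0.0000). HL is vertical with |HL| = 27.8 and L on the +y side, so L = (0.0000, 27.800). The virtual corner opposite H is at (-35.600, 27.800). Tangency of A1 to DC means the radius NC is perpendicular to DC and the tangent condition forces NQ to be normal to QL, with radius 6.9, so the center N sits 6.9 in from both sides at N = (-28.700, 20.900). That places the tangent points at C = (-35.600, 20.900) on DC and Q = (-28.700, 27.800) on QL. Then |HQ| = |Q − H| = 39.957.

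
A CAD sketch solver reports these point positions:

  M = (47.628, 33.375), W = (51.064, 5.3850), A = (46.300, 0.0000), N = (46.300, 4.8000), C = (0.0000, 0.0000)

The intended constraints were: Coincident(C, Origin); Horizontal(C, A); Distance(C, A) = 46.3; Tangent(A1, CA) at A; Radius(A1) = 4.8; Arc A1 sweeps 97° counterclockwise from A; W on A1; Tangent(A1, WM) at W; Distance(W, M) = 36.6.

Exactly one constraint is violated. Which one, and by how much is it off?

Distance(W, M) = 36.6 — off by 8.40.

C = (0.00, 0.00) ✓; C.y = 0.00, A.y = 0.00 ✓; |CA| = 46.30 ✓; ∠(NA, AC) = 90.00° ✓; |NA| = 4.800 ✓; bearing(N→W) − bearing(N→A) = 97.00° ✓; |NW| = 4.800 ✓; ∠(NW, WM) = 90.00° ✓; |WM| = 28.20 ✗.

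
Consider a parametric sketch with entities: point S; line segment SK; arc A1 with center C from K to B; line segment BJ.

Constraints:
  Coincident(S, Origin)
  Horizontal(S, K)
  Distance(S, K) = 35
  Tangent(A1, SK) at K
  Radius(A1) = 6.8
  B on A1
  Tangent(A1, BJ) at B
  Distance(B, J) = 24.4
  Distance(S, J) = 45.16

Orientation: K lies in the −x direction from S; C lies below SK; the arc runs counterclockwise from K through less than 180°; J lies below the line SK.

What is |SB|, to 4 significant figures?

42.34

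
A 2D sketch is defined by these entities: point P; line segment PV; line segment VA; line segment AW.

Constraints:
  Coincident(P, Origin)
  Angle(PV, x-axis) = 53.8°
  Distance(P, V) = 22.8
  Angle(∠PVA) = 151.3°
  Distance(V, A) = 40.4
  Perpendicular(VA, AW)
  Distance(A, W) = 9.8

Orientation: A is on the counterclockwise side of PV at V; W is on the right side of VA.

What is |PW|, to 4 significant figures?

63.86

P is at the origin; PV runs at 53.8° with length 22.8, so V = 22.8·(cos 53.8°, sin 53.8°) = (13.47, 18.40). ∠PVA = 151.3°, so VA runs at 53.8° + (180° − 151.3°) = 82.50° from the x-axis; with |VA| = 40.4, A = V + 40.4·(cos 82.50°, sin 82.50°) = (18.74, 58.45). VA is perpendicular to AW; with |AW| = 9.8 on the right of VA, W = A + 9.8·(0.9914, -0.1305) = (28.46, 57.17). Then |PW| = |W − P| = 63.86.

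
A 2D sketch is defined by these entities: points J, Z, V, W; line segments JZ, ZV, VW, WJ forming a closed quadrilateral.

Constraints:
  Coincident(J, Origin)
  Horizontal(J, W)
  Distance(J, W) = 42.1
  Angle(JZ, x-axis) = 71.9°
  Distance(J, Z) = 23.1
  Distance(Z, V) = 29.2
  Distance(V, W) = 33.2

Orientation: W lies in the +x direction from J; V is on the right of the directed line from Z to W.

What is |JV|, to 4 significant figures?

12.02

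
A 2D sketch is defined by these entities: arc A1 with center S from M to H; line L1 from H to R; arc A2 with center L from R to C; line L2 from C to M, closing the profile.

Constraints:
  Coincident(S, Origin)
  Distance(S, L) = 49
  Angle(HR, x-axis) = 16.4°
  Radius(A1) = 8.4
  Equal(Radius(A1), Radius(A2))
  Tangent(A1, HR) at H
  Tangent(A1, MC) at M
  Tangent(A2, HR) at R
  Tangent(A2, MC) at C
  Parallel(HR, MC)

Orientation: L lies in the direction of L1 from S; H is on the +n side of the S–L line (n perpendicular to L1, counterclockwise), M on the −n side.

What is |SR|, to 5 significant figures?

49.715

The slot axis is L1's direction at 16.4°, so u = (cos 16.4°, sin 16.4°) = (0.95931, 0.28234) and n = (−sin 16.4°, cos 16.4°) = (-0.28234, 0.95931). S is at the origin and L lies 49.0 along u from S, so L = 49.0·u = (47.006, 13.835). Tangency of A1 to both parallel lines with radius 8.4 puts H and M at S ± 8.4·n: H = (-2.3717, 8.0582), M = (2.3717, -8.0582). Equal radii place R and C the same way about L: R = L + 8.4·n = (44.635, 21.893), C = L − 8.4·n = (49.378, 5.7765). Then |SR| = |R − S| = 49.715.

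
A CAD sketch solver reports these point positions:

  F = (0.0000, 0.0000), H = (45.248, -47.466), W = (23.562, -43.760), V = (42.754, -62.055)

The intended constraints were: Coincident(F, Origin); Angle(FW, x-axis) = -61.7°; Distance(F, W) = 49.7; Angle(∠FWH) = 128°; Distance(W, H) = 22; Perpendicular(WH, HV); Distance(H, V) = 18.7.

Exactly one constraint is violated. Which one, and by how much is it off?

Distance(H, V) = 18.7 — off by 3.90.

F = (0.00, 0.00) ✓; FW at -61.70° ✓; |FW| = 49.70 ✓; ∠FWH = 128.0° ✓; |WH| = 22.00 ✓; ∠(WH, HV) = 90.00° ✓; |HV| = 14.80 ✗.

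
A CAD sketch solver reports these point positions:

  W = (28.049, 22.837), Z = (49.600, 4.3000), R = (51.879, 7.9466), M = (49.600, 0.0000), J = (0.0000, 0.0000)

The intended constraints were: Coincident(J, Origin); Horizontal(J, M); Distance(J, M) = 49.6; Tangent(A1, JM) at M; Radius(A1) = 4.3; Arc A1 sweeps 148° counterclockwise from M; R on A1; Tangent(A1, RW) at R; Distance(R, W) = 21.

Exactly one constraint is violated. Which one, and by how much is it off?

Distance(R, W) = 21 — off by 7.10.

J = (0.00, 0.00) ✓; J.y = 0.00, M.y = 0.00 ✓; |JM| = 49.60 ✓; ∠(ZM, MJ) = 90.00° ✓; |ZM| = 4.300 ✓; bearing(Z→R) − bearing(Z→M) = 148.0° ✓; |ZR| = 4.300 ✓; ∠(ZR, RW) = 90.00° ✓; |RW| = 28.10 ✗.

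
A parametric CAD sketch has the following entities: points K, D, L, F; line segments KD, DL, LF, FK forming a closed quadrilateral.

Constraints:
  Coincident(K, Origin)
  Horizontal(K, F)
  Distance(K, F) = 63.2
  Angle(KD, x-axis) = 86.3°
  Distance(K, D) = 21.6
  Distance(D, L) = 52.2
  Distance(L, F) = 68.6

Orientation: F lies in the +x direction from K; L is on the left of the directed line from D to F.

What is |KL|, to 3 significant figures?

70.9

Checks: |DL| = 52.20 ✓; |LF| = 68.60 ✓.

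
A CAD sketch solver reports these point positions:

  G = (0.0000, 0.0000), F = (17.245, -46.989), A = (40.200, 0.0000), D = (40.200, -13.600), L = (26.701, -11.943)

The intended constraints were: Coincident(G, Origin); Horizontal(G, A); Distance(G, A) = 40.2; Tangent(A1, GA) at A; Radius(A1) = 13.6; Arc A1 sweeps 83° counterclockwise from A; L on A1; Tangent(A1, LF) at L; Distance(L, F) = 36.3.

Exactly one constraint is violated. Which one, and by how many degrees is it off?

Tangent(A1, LF) at L — off by 8.10°.

G = (0.00, 0.00) ✓; G.y = 0.00, A.y = 0.00 ✓; |GA| = 40.20 ✓; ∠(DA, AG) = 90.00° ✓; |DA| = 13.60 ✓; bearing(D→L) − bearing(D→A) = 83.00° ✓; |DL| = 13.60 ✓; ∠(DL, LF) = 98.10° ✗; |LF| = 36.30 ✓.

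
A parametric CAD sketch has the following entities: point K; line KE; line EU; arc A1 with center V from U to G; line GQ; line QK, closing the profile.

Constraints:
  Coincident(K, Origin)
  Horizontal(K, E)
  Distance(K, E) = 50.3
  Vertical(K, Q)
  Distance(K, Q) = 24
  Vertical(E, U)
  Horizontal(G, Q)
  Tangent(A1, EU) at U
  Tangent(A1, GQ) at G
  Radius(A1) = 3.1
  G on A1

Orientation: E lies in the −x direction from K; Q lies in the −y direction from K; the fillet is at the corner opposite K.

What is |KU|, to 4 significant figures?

54.47

K is at the origin; K and E share the same y with |KE| = 50.3 and E on the −x side, so E = (-50.30, 0.000). K and Q share the same x with |KQ| = 24.0 and Q on the −y side, so Q = (0.000, -24.00). The virtual corner opposite K is at (-50.30, -24.00). A1 meets EU tangentially, so VU is at right angles to EU and since A1 is tangent to GQ there, VG ⟂ GQ, with radius 3.1, so the center V sits 3.1 in from both sides at V = (-47.20, -20.90). That places the tangent points at U = (-50.30, -20.90) on EU and G = (-47.20, -24.00) on GQ. Then |KU| = |U − K| = 54.47.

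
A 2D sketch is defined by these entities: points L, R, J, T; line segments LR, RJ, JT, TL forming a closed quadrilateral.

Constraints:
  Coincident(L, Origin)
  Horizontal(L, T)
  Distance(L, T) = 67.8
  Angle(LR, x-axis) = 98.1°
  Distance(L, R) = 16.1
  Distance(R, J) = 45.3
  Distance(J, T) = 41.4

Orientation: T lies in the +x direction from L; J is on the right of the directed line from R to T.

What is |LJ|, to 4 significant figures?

33.80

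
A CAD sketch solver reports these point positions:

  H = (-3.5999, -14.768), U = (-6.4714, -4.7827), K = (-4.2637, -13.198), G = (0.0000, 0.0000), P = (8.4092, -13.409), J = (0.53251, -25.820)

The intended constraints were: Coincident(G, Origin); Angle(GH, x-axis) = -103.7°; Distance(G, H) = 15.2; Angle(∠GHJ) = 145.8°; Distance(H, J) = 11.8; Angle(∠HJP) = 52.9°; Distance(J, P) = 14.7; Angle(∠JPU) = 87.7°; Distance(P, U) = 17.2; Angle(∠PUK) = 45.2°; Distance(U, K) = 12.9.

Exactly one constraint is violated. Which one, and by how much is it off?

Distance(U, K) = 12.9 — off by 4.20.

G = (0.00, 0.00) ✓; GH at -103.7° ✓; |GH| = 15.20 ✓; ∠GHJ = 145.8° ✓; |HJ| = 11.80 ✓; ∠HJP = 52.90° ✓; |JP| = 14.70 ✓; ∠JPU = 87.70° ✓; |PU| = 17.20 ✓; ∠PUK = 45.20° ✓; |UK| = 8.700 ✗.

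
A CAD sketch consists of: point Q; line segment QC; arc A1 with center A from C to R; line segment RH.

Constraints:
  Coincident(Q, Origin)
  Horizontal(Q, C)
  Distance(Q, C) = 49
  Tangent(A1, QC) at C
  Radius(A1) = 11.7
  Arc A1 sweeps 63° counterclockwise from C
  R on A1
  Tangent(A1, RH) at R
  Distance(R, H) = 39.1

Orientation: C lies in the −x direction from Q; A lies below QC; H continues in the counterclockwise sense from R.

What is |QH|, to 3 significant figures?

87.5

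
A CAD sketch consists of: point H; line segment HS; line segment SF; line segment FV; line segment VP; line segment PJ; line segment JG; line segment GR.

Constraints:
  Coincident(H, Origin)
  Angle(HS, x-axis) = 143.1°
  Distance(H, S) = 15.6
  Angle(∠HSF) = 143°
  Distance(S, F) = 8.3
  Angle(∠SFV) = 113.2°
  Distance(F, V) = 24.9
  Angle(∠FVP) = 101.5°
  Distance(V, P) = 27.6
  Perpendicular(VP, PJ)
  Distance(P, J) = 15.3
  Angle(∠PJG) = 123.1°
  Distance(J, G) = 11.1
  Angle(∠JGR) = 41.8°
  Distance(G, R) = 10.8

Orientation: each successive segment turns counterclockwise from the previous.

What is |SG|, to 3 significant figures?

18.2

H is at the origin; HS runs at 143.1° with length 15.6, so S = (-12.5, 9.37). ∠HSF = 143.0° gives SF at -180° from the x-axis; with |SF| = 8.3, F = (-20.8, 9.35). ∠SFV = 113.2° gives FV at -113° from the x-axis; with |FV| = 24.9, V = (-30.5, -13.6). ∠FVP = 101.5° gives VP at -34.6° from the x-axis; with |VP| = 27.6, P = (-7.83, -29.2). VP is perpendicular to PJ, so PJ runs at 55.4°; with |PJ| = 15.3, J = (0.862, -16.6). ∠PJG = 123.1° gives JG at 112° from the x-axis; with |JG| = 11.1, G = (-3.35, -6.36). Then |SG| = |G − S| = 18.2.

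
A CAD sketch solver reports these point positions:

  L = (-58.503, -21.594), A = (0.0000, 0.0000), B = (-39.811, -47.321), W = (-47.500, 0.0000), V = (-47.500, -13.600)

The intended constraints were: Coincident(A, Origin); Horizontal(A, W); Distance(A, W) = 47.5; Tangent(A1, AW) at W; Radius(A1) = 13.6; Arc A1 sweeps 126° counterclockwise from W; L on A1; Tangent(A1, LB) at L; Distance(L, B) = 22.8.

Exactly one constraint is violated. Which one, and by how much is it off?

Distance(L, B) = 22.8 — off by 9.00.

A = (0.00, 0.00) ✓; A.y = 0.00, W.y = 0.00 ✓; |AW| = 47.50 ✓; ∠(VW, WA) = 90.00° ✓; |VW| = 13.60 ✓; bearing(V→L) − bearing(V→W) = 126.0° ✓; |VL| = 13.60 ✓; ∠(VL, LB) = 90.00° ✓; |LB| = 31.80 ✗.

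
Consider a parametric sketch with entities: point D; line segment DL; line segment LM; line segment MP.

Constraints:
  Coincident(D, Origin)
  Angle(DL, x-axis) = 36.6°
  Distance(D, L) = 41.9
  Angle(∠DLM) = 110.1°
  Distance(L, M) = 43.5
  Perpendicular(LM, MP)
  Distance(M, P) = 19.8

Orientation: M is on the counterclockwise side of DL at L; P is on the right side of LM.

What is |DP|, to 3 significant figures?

82.8

D is at the origin; DL runs at 36.6° with length 41.9, so L = 41.9·(cos 36.6°, sin 36.6°) = (33.6, 25.0). ∠DLM = 110.1°, so LM runs at 36.6° + (180° − 110.1°) = 106° from the x-axis; with |LM| = 43.5, M = L + 43.5·(cos 106°, sin 106°) = (21.3, 66.7). LM is perpendicular to MP; with |MP| = 19.8 on the right of LM, P = M + 19.8·(0.959, 0.284) = (40.3, 72.3). Then |DP| = |P − D| = 82.8.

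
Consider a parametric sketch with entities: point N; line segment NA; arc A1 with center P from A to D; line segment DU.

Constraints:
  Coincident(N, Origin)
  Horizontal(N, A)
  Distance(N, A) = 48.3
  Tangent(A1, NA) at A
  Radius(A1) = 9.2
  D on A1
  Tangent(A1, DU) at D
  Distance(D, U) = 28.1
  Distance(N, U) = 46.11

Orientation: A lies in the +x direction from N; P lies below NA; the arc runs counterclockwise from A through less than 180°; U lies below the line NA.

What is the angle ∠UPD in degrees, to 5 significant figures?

71.871°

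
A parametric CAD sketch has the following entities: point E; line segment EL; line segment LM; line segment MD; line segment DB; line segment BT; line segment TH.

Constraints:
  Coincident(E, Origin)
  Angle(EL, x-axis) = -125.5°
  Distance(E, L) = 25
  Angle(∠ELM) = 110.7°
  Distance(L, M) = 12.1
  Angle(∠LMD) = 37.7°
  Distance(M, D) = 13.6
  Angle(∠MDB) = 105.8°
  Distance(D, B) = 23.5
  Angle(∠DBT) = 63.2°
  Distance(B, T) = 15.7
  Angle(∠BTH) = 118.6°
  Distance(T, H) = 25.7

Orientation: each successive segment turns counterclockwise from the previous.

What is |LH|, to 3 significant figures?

17.7

E is at the origin; EL runs at -125.5° with length 25.0, so L = (-14.5, -20.4). ∠ELM = 110.7° gives LM at -56.2° from the x-axis; with |LM| = 12.1, M = (-7.79, -30.4). ∠LMD = 37.7° gives MD at 86.1° from the x-axis; with |MD| = 13.6, D = (-6.86, -16.8). ∠MDB = 105.8° gives DB at 160° from the x-axis; with |DB| = 23.5, B = (-29.0, -8.92). ∠DBT = 63.2° gives BT at -82.9° from the x-axis; with |BT| = 15.7, T = (-27.0, -24.5). ∠BTH = 118.6° gives TH at -21.5° from the x-axis; with |TH| = 25.7, H = (-3.13, -33.9). Then |LH| = |H − L| = 17.7.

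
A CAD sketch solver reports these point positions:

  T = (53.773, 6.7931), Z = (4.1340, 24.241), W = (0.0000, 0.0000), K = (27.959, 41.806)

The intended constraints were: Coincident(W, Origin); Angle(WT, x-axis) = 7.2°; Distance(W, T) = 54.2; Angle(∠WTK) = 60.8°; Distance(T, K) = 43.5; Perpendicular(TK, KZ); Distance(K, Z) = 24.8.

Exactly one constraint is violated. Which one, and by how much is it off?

Distance(K, Z) = 24.8 — off by 4.80.

W = (0.00, 0.00) ✓; WT at 7.200° ✓; |WT| = 54.20 ✓; ∠WTK = 60.80° ✓; |TK| = 43.50 ✓; ∠(TK, KZ) = 90.00° ✓; |KZ| = 29.60 ✗.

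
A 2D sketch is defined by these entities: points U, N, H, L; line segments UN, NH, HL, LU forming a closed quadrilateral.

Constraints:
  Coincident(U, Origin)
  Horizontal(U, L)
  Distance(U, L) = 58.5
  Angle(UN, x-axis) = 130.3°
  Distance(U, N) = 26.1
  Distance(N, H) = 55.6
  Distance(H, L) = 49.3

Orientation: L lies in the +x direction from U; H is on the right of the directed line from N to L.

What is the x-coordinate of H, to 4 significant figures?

15.98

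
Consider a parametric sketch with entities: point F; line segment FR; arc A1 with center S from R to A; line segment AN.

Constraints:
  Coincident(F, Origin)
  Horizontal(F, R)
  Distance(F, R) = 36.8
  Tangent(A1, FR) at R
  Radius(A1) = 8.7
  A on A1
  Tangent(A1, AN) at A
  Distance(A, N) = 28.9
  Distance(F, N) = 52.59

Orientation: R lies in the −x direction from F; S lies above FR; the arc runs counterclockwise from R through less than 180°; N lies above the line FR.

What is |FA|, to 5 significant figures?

30.363

Checks: ∠(SR, RF) = 90.00° ✓; |SR| = 8.700 ✓; |SA| = 8.700 ✓; ∠(SA, AN) = 90.00° ✓; |AN| = 28.90 ✓; |FN| = 52.59 ✓.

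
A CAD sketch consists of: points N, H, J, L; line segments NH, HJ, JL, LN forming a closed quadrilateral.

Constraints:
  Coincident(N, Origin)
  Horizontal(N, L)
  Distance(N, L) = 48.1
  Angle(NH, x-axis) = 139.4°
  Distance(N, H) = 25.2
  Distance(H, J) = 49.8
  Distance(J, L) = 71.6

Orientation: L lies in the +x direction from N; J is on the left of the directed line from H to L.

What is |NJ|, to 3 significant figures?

59.1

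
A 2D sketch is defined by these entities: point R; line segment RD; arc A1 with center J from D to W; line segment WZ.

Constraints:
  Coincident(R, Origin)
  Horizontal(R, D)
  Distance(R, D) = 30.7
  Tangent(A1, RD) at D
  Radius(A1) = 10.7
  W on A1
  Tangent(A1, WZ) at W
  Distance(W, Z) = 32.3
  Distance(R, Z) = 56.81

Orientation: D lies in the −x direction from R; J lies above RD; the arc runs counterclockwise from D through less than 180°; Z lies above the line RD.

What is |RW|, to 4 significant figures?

26.16

Checks: |JW| = 10.70 ✓; ∠(JW, WZ) = 90.00° ✓; |WZ| = 32.30 ✓; |RZ| = 56.81 ✓.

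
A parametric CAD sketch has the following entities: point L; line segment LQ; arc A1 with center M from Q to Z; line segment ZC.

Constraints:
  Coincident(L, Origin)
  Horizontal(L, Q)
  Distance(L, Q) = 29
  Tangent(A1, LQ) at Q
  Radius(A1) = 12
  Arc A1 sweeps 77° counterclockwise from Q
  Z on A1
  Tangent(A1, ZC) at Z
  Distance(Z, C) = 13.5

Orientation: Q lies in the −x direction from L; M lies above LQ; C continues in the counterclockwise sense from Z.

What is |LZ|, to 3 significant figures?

19.6

L is at the origin; L and Q share the same y with |LQ| = 29.0 and Q on the −x side, so Q = (-29.0, 0.00). The tangent condition forces MQ to be normal to LQ, so M = Q + (0, 12) = (-29.0, 12.0). On A1, Q sits at bearing -90° from M; a 77° counterclockwise sweep puts Z at bearing -13°, so Z = M + 12.0·(cos -13°, sin -13°) = (-17.3, 9.30). Then |LZ| = |Z − L| = 19.6.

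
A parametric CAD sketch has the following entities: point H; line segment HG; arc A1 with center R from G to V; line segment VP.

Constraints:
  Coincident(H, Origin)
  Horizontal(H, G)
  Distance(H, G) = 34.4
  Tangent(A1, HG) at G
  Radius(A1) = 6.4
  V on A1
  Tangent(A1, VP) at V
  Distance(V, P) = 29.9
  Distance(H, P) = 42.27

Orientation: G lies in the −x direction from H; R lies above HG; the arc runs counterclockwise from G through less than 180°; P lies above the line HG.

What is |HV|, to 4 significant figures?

28.60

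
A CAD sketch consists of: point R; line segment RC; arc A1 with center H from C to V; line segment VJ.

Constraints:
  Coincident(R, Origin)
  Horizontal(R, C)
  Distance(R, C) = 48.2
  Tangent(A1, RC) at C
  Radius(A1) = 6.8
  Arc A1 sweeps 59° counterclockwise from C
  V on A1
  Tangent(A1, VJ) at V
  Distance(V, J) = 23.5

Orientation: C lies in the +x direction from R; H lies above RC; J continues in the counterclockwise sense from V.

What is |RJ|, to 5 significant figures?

70.164

On A1, C sits at bearing -90° from H; a 59° counterclockwise sweep puts V at bearing -31°, so V = H + 6.8·(cos -31°, sin -31°) = (54.029, 3.2977). The tangent condition forces HV to be normal to VJ, so VJ runs along (−sin -31°, cos -31°); with |VJ| = 23.5, J = (66.132, 23.441). Then |RJ| = |J − R| = 70.164.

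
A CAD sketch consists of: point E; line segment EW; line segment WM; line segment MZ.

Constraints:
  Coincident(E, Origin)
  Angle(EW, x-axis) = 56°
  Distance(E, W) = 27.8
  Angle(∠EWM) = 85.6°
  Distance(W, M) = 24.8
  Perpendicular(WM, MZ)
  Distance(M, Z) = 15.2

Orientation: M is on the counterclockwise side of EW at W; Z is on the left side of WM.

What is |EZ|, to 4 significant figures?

25.89

E is at the origin; EW runs at 56.0° with length 27.8, so W = 27.8·(cos 56.0°, sin 56.0°) = (15.55, 23.05). ∠EWM = 85.6°, so WM runs at 56.0° + (180° − 85.6°) = 150.4° from the x-axis; with |WM| = 24.8, M = W + 24.8·(cos 150.4°, sin 150.4°) = (-6.018, 35.30). WM ⟂ MZ; with |MZ| = 15.2 on the left of WM, Z = M + 15.2·(-0.4939, -0.8695) = (-13.53, 22.08). Then |EZ| = |Z − E| = 25.89.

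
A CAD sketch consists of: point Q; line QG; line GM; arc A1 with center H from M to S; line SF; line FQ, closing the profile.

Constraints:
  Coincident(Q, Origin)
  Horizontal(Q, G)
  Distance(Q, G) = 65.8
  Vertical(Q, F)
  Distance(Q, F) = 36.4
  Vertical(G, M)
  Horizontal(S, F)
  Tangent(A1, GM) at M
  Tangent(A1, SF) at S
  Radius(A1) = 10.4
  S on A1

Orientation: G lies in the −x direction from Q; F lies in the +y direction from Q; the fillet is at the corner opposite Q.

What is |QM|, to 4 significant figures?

70.75

The virtual corner opposite Q is at (-65.80, 36.40). The tangent condition forces HM to be normal to GM and the tangent condition forces HS to be normal to SF, with radius 10.4, so the center H sits 10.4 in from both sides at H = (-55.40, 26.00). That places the tangent points at M = (-65.80, 26.00) on GM and S = (-55.40, 36.40) on SF. Then |QM| = |M − Q| = 70.75.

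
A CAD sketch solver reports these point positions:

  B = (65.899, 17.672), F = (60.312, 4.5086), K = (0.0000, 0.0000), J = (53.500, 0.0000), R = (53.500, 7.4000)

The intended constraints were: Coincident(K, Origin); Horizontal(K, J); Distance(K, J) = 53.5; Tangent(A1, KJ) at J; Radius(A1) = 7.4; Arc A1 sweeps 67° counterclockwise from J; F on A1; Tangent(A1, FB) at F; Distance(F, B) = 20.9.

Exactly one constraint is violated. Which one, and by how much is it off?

Distance(F, B) = 20.9 — off by 6.60.

K = (0.00, 0.00) ✓; K.y = 0.00, J.y = 0.00 ✓; |KJ| = 53.50 ✓; ∠(RJ, JK) = 90.00° ✓; |RJ| = 7.400 ✓; bearing(R→F) − bearing(R→J) = 67.00° ✓; |RF| = 7.400 ✓; ∠(RF, FB) = 90.00° ✓; |FB| = 14.30 ✗.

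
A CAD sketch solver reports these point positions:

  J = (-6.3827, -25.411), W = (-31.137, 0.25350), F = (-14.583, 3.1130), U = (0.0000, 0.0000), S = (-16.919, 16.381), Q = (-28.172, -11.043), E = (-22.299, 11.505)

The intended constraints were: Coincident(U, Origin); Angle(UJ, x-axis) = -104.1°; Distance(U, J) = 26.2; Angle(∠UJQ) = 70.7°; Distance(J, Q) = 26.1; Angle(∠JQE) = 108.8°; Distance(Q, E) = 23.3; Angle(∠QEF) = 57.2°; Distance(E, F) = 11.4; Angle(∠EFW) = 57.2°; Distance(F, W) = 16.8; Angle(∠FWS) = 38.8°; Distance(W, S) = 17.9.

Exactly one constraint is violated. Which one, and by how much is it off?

Distance(W, S) = 17.9 — off by 3.60.

U = (0.00, 0.00) ✓; UJ at -104.1° ✓; |UJ| = 26.20 ✓; ∠UJQ = 70.70° ✓; |JQ| = 26.10 ✓; ∠JQE = 108.8° ✓; |QE| = 23.30 ✓; ∠QEF = 57.20° ✓; |EF| = 11.40 ✓; ∠EFW = 57.20° ✓; |FW| = 16.80 ✓; ∠FWS = 38.80° ✓; |WS| = 21.50 ✗.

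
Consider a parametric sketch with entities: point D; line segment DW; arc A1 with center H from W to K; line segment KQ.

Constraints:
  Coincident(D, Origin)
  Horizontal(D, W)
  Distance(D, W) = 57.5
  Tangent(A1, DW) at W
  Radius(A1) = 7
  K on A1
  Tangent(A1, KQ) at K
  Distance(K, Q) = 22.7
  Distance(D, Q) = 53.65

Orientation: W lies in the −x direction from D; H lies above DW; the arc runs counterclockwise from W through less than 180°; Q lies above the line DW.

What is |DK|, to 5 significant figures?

50.956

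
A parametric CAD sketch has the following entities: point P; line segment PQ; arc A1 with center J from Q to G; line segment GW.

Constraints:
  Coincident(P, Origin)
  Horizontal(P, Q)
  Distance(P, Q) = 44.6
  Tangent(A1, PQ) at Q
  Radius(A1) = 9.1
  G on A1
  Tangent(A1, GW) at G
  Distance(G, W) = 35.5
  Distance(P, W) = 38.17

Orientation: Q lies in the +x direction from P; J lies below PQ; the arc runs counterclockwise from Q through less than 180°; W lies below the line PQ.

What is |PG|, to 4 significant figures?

37.21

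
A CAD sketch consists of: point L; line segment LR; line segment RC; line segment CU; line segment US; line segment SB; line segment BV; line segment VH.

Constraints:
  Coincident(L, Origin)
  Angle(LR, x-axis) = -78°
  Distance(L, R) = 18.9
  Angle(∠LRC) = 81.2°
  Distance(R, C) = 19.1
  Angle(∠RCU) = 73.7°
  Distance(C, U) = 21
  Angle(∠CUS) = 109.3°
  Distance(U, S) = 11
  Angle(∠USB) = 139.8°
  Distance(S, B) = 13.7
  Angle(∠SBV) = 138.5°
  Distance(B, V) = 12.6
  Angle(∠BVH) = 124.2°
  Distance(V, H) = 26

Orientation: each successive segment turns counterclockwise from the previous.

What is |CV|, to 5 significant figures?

30.260

L is at the origin; LR runs at -78.0° with length 18.9, so R = (3.9295, -18.487). ∠LRC = 81.2° gives RC at 20.800° from the x-axis; with |RC| = 19.1, C = (21.785, -11.704). ∠RCU = 73.7° gives CU at 127.10° from the x-axis; with |CU| = 21.0, U = (9.1173, 5.0448). ∠CUS = 109.3° gives US at -162.20° from the x-axis; with |US| = 11.0, S = (-1.3561, 1.6822). ∠USB = 139.8° gives SB at -122.00° from the x-axis; with |SB| = 13.7, B = (-8.6160, -9.9361). ∠SBV = 138.5° gives BV at -80.500° from the x-axis; with |BV| = 12.6, V = (-6.5364, -22.363). Then |CV| = |V − C| = 30.260.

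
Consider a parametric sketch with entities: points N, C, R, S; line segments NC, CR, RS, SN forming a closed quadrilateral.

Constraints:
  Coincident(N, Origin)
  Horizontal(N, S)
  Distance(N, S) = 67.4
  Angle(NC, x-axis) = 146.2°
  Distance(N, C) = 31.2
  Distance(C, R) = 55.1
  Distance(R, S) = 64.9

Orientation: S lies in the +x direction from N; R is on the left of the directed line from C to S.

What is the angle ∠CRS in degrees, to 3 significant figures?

104°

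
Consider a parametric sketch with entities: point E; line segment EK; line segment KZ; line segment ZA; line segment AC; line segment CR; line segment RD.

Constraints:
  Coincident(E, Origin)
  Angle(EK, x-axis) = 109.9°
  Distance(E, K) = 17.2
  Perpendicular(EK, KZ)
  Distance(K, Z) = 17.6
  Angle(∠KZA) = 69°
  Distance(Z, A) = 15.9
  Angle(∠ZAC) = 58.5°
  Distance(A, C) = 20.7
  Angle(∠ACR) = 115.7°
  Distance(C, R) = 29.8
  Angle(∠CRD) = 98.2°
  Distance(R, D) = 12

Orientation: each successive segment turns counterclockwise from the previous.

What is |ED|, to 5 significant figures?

48.038

E is at the origin; EK runs at 109.9° with length 17.2, so K = (-5.8545, 16.173). EK ⟂ KZ, so KZ runs at -160.10°; with |KZ| = 17.6, Z = (-22.404, 10.182). ∠KZA = 69.0° gives ZA at -49.100° from the x-axis; with |ZA| = 15.9, A = (-11.993, -1.8358). ∠ZAC = 58.5° gives AC at 72.400° from the x-axis; with |AC| = 20.7, C = (-5.7342, 17.895). ∠ACR = 115.7° gives CR at 136.70° from the x-axis; with |CR| = 29.8, R = (-27.422, 38.333). ∠CRD = 98.2° gives RD at -141.50° from the x-axis; with |RD| = 12.0, D = (-36.813, 30.862). Then |ED| = |D − E| = 48.038.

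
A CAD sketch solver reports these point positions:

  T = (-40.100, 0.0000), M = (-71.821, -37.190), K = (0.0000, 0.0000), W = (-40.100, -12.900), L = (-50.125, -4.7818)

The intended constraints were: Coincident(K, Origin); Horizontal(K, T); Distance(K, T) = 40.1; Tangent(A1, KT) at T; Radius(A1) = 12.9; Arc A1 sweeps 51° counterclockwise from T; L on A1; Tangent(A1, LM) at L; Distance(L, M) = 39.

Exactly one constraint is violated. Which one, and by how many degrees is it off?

Tangent(A1, LM) at L — off by 5.20°.

K = (0.00, 0.00) ✓; K.y = 0.00, T.y = 0.00 ✓; |KT| = 40.10 ✓; ∠(WT, TK) = 90.00° ✓; |WT| = 12.90 ✓; bearing(W→L) − bearing(W→T) = 51.00° ✓; |WL| = 12.90 ✓; ∠(WL, LM) = 84.80° ✗; |LM| = 39.00 ✓.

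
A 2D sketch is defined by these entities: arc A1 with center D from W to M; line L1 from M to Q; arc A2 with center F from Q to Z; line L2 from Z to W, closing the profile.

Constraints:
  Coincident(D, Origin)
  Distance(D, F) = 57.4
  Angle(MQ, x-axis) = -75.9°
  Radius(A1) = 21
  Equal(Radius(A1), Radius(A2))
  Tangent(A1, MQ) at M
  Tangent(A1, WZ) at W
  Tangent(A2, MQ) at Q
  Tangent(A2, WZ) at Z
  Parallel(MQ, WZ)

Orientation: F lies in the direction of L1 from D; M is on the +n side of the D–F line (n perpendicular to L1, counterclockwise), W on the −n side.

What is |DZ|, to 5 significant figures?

61.121

The slot axis is L1's direction at -75.9°, so u = (cos -75.9°, sin -75.9°) = (0.24362, -0.96987) and n = (−sin -75.9°, cos -75.9°) = (0.96987, 0.24362). D is at the origin and F lies 57.4 along u from D, so F = 57.4·u = (13.984, -55.671). Tangency of A1 to both parallel lines with radius 21.0 puts M and W at D ± 21.0·n: M = (20.367, 5.1159), W = (-20.367, -5.1159). Equal radii place Q and Z the same way about F: Q = F + 21.0·n = (34.351, -50.555), Z = F − 21.0·n = (-6.3838, -60.787). Then |DZ| = |Z − D| = 61.121.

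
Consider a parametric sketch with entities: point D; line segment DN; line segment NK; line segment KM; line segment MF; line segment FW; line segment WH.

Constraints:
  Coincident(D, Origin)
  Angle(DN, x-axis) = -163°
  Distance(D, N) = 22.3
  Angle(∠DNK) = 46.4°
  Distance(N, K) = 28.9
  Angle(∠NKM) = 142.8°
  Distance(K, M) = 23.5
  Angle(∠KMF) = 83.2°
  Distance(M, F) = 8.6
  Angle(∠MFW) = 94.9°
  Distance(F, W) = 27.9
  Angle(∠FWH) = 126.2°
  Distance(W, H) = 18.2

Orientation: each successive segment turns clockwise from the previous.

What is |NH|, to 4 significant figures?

25.96

D is at the origin; DN runs at -163.0° with length 22.3, so N = (-21.33, -6.520). ∠DNK = 46.4° gives NK at 63.40° from the x-axis; with |NK| = 28.9, K = (-8.385, 19.32). ∠NKM = 142.8° gives KM at 26.20° from the x-axis; with |KM| = 23.5, M = (12.70, 29.70). ∠KMF = 83.2° gives MF at -70.60° from the x-axis; with |MF| = 8.6, F = (15.56, 21.58). ∠MFW = 94.9° gives FW at -155.7° from the x-axis; with |FW| = 27.9, W = (-9.871, 10.10). ∠FWH = 126.2° gives WH at 150.5° from the x-axis; with |WH| = 18.2, H = (-25.71, 19.07). Then |NH| = |H − N| = 25.96.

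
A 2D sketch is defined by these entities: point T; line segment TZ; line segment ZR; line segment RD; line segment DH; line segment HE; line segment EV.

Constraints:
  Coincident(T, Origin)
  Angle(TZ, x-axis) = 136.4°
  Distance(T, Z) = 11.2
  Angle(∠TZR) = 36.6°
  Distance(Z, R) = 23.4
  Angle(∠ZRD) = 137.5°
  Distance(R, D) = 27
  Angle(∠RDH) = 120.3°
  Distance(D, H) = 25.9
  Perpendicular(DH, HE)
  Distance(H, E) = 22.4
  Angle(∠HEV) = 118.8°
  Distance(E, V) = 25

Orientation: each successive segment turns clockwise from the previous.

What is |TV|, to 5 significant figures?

8.1889

T is at the origin; TZ runs at 136.4° with length 11.2, so Z = (-8.1107, 7.7237). ∠TZR = 36.6° gives ZR at -7.0000° from the x-axis; with |ZR| = 23.4, R = (15.115, 4.8720). ∠ZRD = 137.5° gives RD at -49.500° from the x-axis; with |RD| = 27.0, D = (32.650, -15.659). ∠RDH = 120.3° gives DH at -109.20° from the x-axis; with |DH| = 25.9, H = (24.132, -40.118). DH ⟂ HE, so HE runs at 160.80°; with |HE| = 22.4, E = (2.9783, -32.752). ∠HEV = 118.8° gives EV at 99.600° from the x-axis; with |EV| = 25.0, V = (-1.1909, -8.1018). Then |TV| = |V − T| = 8.1889.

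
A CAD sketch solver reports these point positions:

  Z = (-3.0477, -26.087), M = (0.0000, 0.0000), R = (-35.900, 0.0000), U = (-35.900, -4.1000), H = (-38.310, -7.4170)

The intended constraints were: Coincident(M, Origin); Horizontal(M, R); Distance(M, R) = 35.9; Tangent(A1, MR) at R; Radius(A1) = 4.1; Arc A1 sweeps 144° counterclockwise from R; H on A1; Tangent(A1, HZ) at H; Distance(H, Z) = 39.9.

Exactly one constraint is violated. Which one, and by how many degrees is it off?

Tangent(A1, HZ) at H — off by 8.10°.

M = (0.00, 0.00) ✓; M.y = 0.00, R.y = 0.00 ✓; |MR| = 35.90 ✓; ∠(UR, RM) = 90.00° ✓; |UR| = 4.100 ✓; bearing(U→H) − bearing(U→R) = 144.0° ✓; |UH| = 4.100 ✓; ∠(UH, HZ) = 81.90° ✗; |HZ| = 39.90 ✓.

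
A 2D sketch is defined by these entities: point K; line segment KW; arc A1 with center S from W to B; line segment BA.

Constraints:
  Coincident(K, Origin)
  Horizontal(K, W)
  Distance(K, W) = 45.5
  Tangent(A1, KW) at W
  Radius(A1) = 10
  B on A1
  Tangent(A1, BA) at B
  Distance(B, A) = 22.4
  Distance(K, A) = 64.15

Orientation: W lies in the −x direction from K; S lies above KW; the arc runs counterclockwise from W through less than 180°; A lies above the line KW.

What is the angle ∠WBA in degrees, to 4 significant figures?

111.2°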